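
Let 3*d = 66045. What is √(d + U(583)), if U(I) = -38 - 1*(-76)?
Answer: √22053 ≈ 148.50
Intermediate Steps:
d = 22015 (d = (⅓)*66045 = 22015)
U(I) = 38 (U(I) = -38 + 76 = 38)
√(d + U(583)) = √(22015 + 38) = √22053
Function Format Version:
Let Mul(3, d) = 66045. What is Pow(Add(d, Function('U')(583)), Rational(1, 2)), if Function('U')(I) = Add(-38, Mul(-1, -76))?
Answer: Pow(22053, Rational(1, 2)) ≈ 148.50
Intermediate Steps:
d = 22015 (d = Mul(Rational(1, 3), 66045) = 22015)
Function('U')(I) = 38 (Function('U')(I) = Add(-38, 76) = 38)
Pow(Add(d, Function('U')(583)), Rational(1, 2)) = Pow(Add(22015, 38), Rational(1, 2)) = Pow(22053, Rational(1, 2))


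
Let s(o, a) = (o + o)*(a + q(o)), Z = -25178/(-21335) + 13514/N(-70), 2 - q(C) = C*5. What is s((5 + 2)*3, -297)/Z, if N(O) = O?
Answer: 2508996000/28655873 ≈ 87.556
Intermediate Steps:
q(C) = 2 - 5*C (q(C) = 2 - C*5 = 2 - 5*C)
Z = -28655873/149345 (Z = -25178/(-21335) + 13514/(-70) = -25178*(-1/21335) + 13514*(-1/70) = 25178/21335 - 6757/35 = -28655873/149345 ≈ -191.88)
s(o, a) = 2*o*(2 + a - 5*o) (s(o, a) = (o + o)*(a + (2 - 5*o)) = (2*o)*(2 + a - 5*o) = 2*o*(2 + a - 5*o))
s((5 + 2)*3, -297)/Z = (2*((5 + 2)*3)*(2 - 297 - 5*(5 + 2)*3))/(-28655873/149345) = (2*(7*3)*(2 - 297 - 35*3))*(-149345/28655873) = (2*21*(2 - 297 - 5*21))*(-149345/28655873) = (2*21*(2 - 297 - 105))*(-149345/28655873) = (2*21*(-400))*(-149345/28655873) = -16800*(-149345/28655873) = 2508996000/28655873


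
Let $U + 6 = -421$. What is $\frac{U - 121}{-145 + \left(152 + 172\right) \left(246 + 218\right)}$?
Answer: $- \frac{548}{150191} \approx -0.0036487$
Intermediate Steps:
$U = -427$ ($U = -6 - 421 = -427$)
$\frac{U - 121}{-145 + \left(152 + 172\right) \left(246 + 218\right)} = \frac{-427 - 121}{-145 + \left(152 + 172\right) \left(246 + 218\right)} = - \frac{548}{-145 + 324 \cdot 464} = - \frac{548}{-145 + 150336} = - \frac{548}{150191}$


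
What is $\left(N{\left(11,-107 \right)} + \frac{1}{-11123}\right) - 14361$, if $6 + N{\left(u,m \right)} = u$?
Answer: $- \frac{159681789}{11123} \approx -14356.0$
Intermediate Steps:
$N{\left(u,m \right)} = -6 + u$
$\left(N{\left(11,-107 \right)} + \frac{1}{-11123}\right) - 14361 = \left(\left(-6 + 11\right) + \frac{1}{-11123}\right) - 14361 = \left(5 - \frac{1}{11123}\right) - 14361 = \frac{55614}{11123} - 14361 = - \frac{159681789}{11123}$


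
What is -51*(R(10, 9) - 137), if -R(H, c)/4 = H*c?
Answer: 25347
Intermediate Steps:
R(H, c) = -4*H*c
-51*(R(10, 9) - 137) = -51*(-4*10*9 - 137) = -51*(-360 - 137) = -51*(-497) = 25347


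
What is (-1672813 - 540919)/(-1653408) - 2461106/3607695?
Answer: 12090300983/18410468440 ≈ 0.65671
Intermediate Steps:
(-1672813 - 540919)/(-1653408) - 2461106/3607695 = -2213732*(-1/1653408) - 2461106*1/3607695 = 553433/413352 - 2461106/3607695 = 12090300983/18410468440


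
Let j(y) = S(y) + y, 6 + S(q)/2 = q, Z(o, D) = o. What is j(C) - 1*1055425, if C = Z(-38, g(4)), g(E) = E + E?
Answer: -1055551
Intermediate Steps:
g(E) = 2*E
S(q) = -12 + 2*q
C = -38
j(y) = -12 + 3*y (j(y) = (-12 + 2*y) + y = -12 + 3*y)
j(C) - 1*1055425 = (-12 + 3*(-38)) - 1*1055425 = (-12 - 114) - 1055425 = -126 - 1055425 = -1055551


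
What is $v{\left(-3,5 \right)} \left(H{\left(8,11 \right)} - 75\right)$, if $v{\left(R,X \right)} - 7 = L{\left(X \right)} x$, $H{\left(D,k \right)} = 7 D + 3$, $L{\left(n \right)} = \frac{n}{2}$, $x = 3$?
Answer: $-232$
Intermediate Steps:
$L{\left(n \right)} = \frac{n}{2}$ ($L{\left(n \right)} = n \frac{1}{2} = \frac{n}{2}$)
$H{\left(D,k \right)} = 3 + 7 D$
$v{\left(R,X \right)} = 7 + \frac{3 X}{2}$ ($v{\left(R,X \right)} = 7 + \frac{X}{2} \cdot 3 = 7 + \frac{3 X}{2}$)
$v{\left(-3,5 \right)} \left(H{\left(8,11 \right)} - 75\right) = \left(7 + \frac{3}{2} \cdot 5\right) \left(\left(3 + 7 \cdot 8\right) - 75\right) = \left(7 + \frac{15}{2}\right) \left(\left(3 + 56\right) - 75\right) = \frac{29 \left(59 - 75\right)}{2} = \frac{29}{2} \left(-16\right) = -232$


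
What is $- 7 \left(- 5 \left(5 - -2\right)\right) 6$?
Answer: $1470$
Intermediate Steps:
$- 7 \left(- 5 \left(5 - -2\right)\right) 6 = - 7 \left(- 5 \left(5 + 2\right)\right) 6 = - 7 \left(\left(-5\right) 7\right) 6 = \left(-7\right) \left(-35\right) 6 = 245 \cdot 6 = 1470$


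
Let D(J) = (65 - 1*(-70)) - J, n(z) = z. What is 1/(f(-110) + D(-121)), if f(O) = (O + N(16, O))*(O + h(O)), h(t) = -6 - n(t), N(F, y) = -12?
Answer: 1/988 ≈ 0.0010121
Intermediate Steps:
h(t) = -6 - t
D(J) = 135 - J (D(J) = (65 + 70) - J = 135 - J)
f(O) = 72 - 6*O (f(O) = (O - 12)*(O + (-6 - O)) = (-12 + O)*(-6) = 72 - 6*O)
1/(f(-110) + D(-121)) = 1/((72 - 6*(-110)) + (135 - 1*(-121))) = 1/((72 + 660) + (135 + 121)) = 1/(732 + 256) = 1/988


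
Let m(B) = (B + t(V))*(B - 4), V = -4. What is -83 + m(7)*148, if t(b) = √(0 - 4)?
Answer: 3025 + 888*I ≈ 3025.0 + 888.0*I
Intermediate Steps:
t(b) = 2*I (t(b) = √(-4) = 2*I)
m(B) = (-4 + B)*(B + 2*I) (m(B) = (B + 2*I)*(B - 4) = (B + 2*I)*(-4 + B) = (-4 + B)*(B + 2*I))
-83 + m(7)*148 = -83 + (7² - 8*I + 2*7*(-2 + I))*148 = -83 + (49 - 8*I + (-28 + 14*I))*148 = -83 + (21 + 6*I)*148 = -83 + (3108 + 888*I) = 3025 + 888*I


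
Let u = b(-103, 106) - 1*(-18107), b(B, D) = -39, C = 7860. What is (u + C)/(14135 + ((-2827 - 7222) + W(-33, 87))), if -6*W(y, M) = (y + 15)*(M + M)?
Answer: 3241/576 ≈ 5.6267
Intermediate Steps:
W(y, M) = -M*(15 + y)/3 (W(y, M) = -(y + 15)*(M + M)/6 = -(15 + y)*2*M/6 = -M*(15 + y)/3)
u = 18068 (u = -39 - 1*(-18107) = -39 + 18107 = 18068)
(u + C)/(14135 + ((-2827 - 7222) + W(-33, 87))) = (18068 + 7860)/(14135 + ((-2827 - 7222) - ⅓*87*(15 - 33))) = 25928/(14135 + (-10049 - ⅓*87*(-18))) = 25928/(14135 + (-10049 + 522)) = 25928/(14135 - 9527) = 25928/4608 = 25928*(1/4608) = 3241/576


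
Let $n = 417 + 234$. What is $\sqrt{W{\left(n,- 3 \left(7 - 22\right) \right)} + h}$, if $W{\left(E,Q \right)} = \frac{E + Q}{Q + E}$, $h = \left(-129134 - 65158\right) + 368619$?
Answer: $2 \sqrt{43582} \approx 417.53$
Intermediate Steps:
$n = 651$
$h = 174327$ ($h = -194292 + 368619 = 174327$)
$W{\left(E,Q \right)} = 1$ ($W{\left(E,Q \right)} = \frac{E + Q}{E + Q} = 1$)
$\sqrt{W{\left(n,- 3 \left(7 - 22\right) \right)} + h} = \sqrt{1 + 174327} = \sqrt{174328} = 2 \sqrt{43582}$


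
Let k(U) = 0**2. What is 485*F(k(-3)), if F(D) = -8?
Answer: -3880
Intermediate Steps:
k(U) = 0
485*F(k(-3)) = 485*(-8) = -3880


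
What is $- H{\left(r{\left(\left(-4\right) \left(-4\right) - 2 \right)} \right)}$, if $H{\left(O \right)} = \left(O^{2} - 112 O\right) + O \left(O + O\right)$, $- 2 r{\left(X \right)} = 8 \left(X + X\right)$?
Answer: $-50176$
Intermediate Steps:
$r{\left(X \right)} = - 8 X$ ($r{\left(X \right)} = - \frac{8 \left(X + X\right)}{2} = - \frac{8 \cdot 2 X}{2} = - \frac{16 X}{2} = - 8 X$)
$H{\left(O \right)} = - 112 O + 3 O^{2}$ ($H{\left(O \right)} = \left(O^{2} - 112 O\right) + O 2 O = \left(O^{2} - 112 O\right) + 2 O^{2} = - 112 O + 3 O^{2}$)
$- H{\left(r{\left(\left(-4\right) \left(-4\right) - 2 \right)} \right)} = - - 8 \left(\left(-4\right) \left(-4\right) - 2\right) \left(-112 + 3 \left(- 8 \left(\left(-4\right) \left(-4\right) - 2\right)\right)\right) = - - 8 \left(16 - 2\right) \left(-112 + 3 \left(- 8 \left(16 - 2\right)\right)\right) = - \left(-8\right) 14 \left(-112 + 3 \left(\left(-8\right) 14\right)\right) = - \left(-112\right) \left(-112 + 3 \left(-112\right)\right) = - \left(-112\right) \left(-112 - 336\right) = - \left(-112\right) \left(-448\right) = \left(-1\right) 50176 = -50176$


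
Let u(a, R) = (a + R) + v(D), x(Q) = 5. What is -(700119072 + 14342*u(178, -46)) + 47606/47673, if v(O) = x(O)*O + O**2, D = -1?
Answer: -33464293421098/47673 ≈ -7.0196e+8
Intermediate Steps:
v(O) = O**2 + 5*O (v(O) = 5*O + O**2 = O**2 + 5*O)
u(a, R) = -4 + R + a (u(a, R) = (a + R) - (5 - 1) = (R + a) - 1*4 = (R + a) - 4 = -4 + R + a)
-(700119072 + 14342*u(178, -46)) + 47606/47673 = -14342/(1/(48816 + (-4 - 46 + 178))) + 47606/47673 = -14342/(1/(48816 + 128)) + 47606*(1/47673) = -14342/(1/48944) + 47606/47673 = -14342/1/48944 + 47606/47673 = -14342*48944 + 47606/47673 = -701954848 + 47606/47673 = -33464293421098/47673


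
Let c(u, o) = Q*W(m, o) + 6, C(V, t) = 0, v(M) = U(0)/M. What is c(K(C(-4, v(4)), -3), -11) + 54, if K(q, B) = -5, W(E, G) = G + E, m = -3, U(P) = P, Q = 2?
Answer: 32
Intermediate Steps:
v(M) = 0 (v(M) = 0/M = 0)
W(E, G) = E + G
c(u, o) = 2*o (c(u, o) = 2*(-3 + o) + 6 = (-6 + 2*o) + 6 = 2*o)
c(K(C(-4, v(4)), -3), -11) + 54 = 2*(-11) + 54 = -22 + 54 = 32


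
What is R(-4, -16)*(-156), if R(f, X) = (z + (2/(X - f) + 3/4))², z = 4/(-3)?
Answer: -351/4 ≈ -87.750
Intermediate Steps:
z = -4/3 (z = 4*(-⅓) = -4/3 ≈ -1.3333)
R(f, X) = (-7/12 + 2/(X - f))² (R(f, X) = (-4/3 + (2/(X - f) + 3/4))² = (-4/3 + (2/(X - f) + 3*(¼)))² = (-4/3 + (2/(X - f) + ¾))² = (-4/3 + (¾ + 2/(X - f)))² = (-7/12 + 2/(X - f))²)
R(-4, -16)*(-156) = ((24 - 7*(-16) + 7*(-4))²/(144*(-16 - 1*(-4))²))*(-156) = ((24 + 112 - 28)²/(144*(-16 + 4)²))*(-156) = ((1/144)*108²/(-12)²)*(-156) = ((1/144)*(1/144)*11664)*(-156) = (9/16)*(-156) = -351/4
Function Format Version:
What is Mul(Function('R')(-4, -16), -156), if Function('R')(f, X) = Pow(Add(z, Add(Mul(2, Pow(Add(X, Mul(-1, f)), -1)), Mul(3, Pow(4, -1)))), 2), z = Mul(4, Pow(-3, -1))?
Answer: Rational(-351, 4) ≈ -87.750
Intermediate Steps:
z = Rational(-4, 3) (z = Mul(4, Rational(-1, 3)) = Rational(-4, 3) ≈ -1.3333)
Function('R')(f, X) = Pow(Add(Rational(-7, 12), Mul(2, Pow(Add(X, Mul(-1, f)), -1))), 2) (Function('R')(f, X) = Pow(Add(Rational(-4, 3), Add(Mul(2, Pow(Add(X, Mul(-1, f)), -1)), Mul(3, Pow(4, -1)))), 2) = Pow(Add(Rational(-4, 3), Add(Mul(2, Pow(Add(X, Mul(-1, f)), -1)), Mul(3, Rational(1, 4)))), 2) = Pow(Add(Rational(-4, 3), Add(Mul(2, Pow(Add(X, Mul(-1, f)), -1)), Rational(3, 4))), 2) = Pow(Add(Rational(-4, 3), Add(Rational(3, 4), Mul(2, Pow(Add(X, Mul(-1, f)), -1)))), 2) = Pow(Add(Rational(-7, 12), Mul(2, Pow(Add(X, Mul(-1, f)), -1))), 2))
Mul(Function('R')(-4, -16), -156) = Mul(Mul(Rational(1, 144), Pow(Add(-16, Mul(-1, -4)), -2), Pow(Add(24, Mul(-7, -16), Mul(7, -4)), 2)), -156) = Mul(Mul(Rational(1, 144), Pow(Add(-16, 4), -2), Pow(Add(24, 112, -28), 2)), -156) = Mul(Mul(Rational(1, 144), Pow(-12, -2), Pow(108, 2)), -156) = Mul(Mul(Rational(1, 144), Rational(1, 144), 11664), -156) = Mul(Rational(9, 16), -156) = Rational(-351, 4)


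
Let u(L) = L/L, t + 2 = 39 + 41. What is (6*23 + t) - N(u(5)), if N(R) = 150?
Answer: 66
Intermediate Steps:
t = 78 (t = -2 + (39 + 41) = -2 + 80 = 78)
u(L) = 1
(6*23 + t) - N(u(5)) = (6*23 + 78) - 1*150 = (138 + 78) - 150 = 216 - 150 = 66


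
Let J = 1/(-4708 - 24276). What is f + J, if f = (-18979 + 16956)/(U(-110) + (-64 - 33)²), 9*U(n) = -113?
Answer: -16493633/76597466 ≈ -0.21533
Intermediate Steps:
J = -1/28984 (J = 1/(-28984) = -1/28984 ≈ -3.4502e-5)
U(n) = -113/9 (U(n) = (⅑)*(-113) = -113/9)
f = -18207/84568 (f = (-18979 + 16956)/(-113/9 + (-64 - 33)²) = -2023/(-113/9 + (-97)²) = -2023/(-113/9 + 9409) = -2023/84568/9 = -2023*9/84568 = -18207/84568 ≈ -0.21529)
f + J = -18207/84568 - 1/28984 = -16493633/76597466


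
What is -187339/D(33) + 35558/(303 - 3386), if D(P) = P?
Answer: -578739551/101739 ≈ -5688.5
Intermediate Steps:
-187339/D(33) + 35558/(303 - 3386) = -187339/33 + 35558/(303 - 3386) = -187339*1/33 + 35558/(-3083) = -187339/33 + 35558*(-1/3083) = -187339/33 - 35558/3083 = -578739551/101739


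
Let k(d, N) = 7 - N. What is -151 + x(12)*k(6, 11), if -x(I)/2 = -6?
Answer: -199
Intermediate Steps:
x(I) = 12 (x(I) = -2*(-6) = 12)
-151 + x(12)*k(6, 11) = -151 + 12*(7 - 1*11) = -151 + 12*(7 - 11) = -151 + 12*(-4) = -151 - 48 = -199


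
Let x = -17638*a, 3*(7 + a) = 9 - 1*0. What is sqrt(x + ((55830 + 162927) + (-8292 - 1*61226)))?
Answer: sqrt(219791) ≈ 468.82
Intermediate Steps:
a = -4 (a = -7 + (9 - 1*0)/3 = -7 + (9 + 0)/3 = -7 + (1/3)*9 = -7 + 3 = -4)
x = 70552 (x = -17638*(-4) = 70552)
sqrt(x + ((55830 + 162927) + (-8292 - 1*61226))) = sqrt(70552 + ((55830 + 162927) + (-8292 - 1*61226))) = sqrt(70552 + (218757 + (-8292 - 61226))) = sqrt(70552 + (218757 - 69518)) = sqrt(70552 + 149239) = sqrt(219791)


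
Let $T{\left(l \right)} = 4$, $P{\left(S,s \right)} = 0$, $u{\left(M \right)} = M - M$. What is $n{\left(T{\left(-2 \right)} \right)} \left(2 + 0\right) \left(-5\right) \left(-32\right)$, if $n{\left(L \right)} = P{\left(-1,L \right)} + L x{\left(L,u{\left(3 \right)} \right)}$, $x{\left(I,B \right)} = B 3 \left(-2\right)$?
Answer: $0$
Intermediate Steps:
$u{\left(M \right)} = 0$
$x{\left(I,B \right)} = - 6 B$ ($x{\left(I,B \right)} = 3 B \left(-2\right) = - 6 B$)
$n{\left(L \right)} = 0$ ($n{\left(L \right)} = 0 + L \left(\left(-6\right) 0\right) = 0 + L 0 = 0 + 0 = 0$)
$n{\left(T{\left(-2 \right)} \right)} \left(2 + 0\right) \left(-5\right) \left(-32\right) = 0 \left(2 + 0\right) \left(-5\right) \left(-32\right) = 0 \cdot 2 \left(-5\right) \left(-32\right) = 0 \left(-10\right) \left(-32\right) = 0 \left(-32\right) = 0$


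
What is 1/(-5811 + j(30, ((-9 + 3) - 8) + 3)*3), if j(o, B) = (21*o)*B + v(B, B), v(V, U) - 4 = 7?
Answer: -1/26568 ≈ -3.7639e-5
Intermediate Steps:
v(V, U) = 11 (v(V, U) = 4 + 7 = 11)
j(o, B) = 11 + 21*B*o (j(o, B) = (21*o)*B + 11 = 21*B*o + 11 = 11 + 21*B*o)
1/(-5811 + j(30, ((-9 + 3) - 8) + 3)*3) = 1/(-5811 + (11 + 21*(((-9 + 3) - 8) + 3)*30)*3) = 1/(-5811 + (11 + 21*((-6 - 8) + 3)*30)*3) = 1/(-5811 + (11 + 21*(-14 + 3)*30)*3) = 1/(-5811 + (11 + 21*(-11)*30)*3) = 1/(-5811 + (11 - 6930)*3) = 1/(-5811 - 6919*3) = 1/(-5811 - 20757) = 1/(-26568) = -1/26568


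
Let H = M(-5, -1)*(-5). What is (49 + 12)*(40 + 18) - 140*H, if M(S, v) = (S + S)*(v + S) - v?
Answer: 46238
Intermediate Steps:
M(S, v) = -v + 2*S*(S + v) (M(S, v) = (2*S)*(S + v) - v = 2*S*(S + v) - v = -v + 2*S*(S + v))
H = -305 (H = (-1*(-1) + 2*(-5)² + 2*(-5)*(-1))*(-5) = (1 + 2*25 + 10)*(-5) = (1 + 50 + 10)*(-5) = 61*(-5) = -305)
(49 + 12)*(40 + 18) - 140*H = (49 + 12)*(40 + 18) - 140*(-305) = 61*58 + 42700 = 3538 + 42700 = 46238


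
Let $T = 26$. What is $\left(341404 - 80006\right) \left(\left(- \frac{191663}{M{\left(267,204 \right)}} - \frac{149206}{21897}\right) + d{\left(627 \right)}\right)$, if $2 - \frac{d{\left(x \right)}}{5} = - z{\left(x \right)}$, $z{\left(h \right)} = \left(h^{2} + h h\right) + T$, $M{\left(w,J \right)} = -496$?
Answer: $\frac{5581244376984133805}{5430456} \approx 1.0278 \cdot 10^{12}$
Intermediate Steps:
$z{\left(h \right)} = 26 + 2 h^{2}$ ($z{\left(h \right)} = \left(h^{2} + h h\right) + 26 = \left(h^{2} + h^{2}\right) + 26 = 2 h^{2} + 26 = 26 + 2 h^{2}$)
$d{\left(x \right)} = 140 + 10 x^{2}$ ($d{\left(x \right)} = 10 - 5 \left(- (26 + 2 x^{2})\right) = 10 - 5 \left(-26 - 2 x^{2}\right) = 10 + \left(130 + 10 x^{2}\right) = 140 + 10 x^{2}$)
$\left(341404 - 80006\right) \left(\left(- \frac{191663}{M{\left(267,204 \right)}} - \frac{149206}{21897}\right) + d{\left(627 \right)}\right) = \left(341404 - 80006\right) \left(\left(- \frac{191663}{-496} - \frac{149206}{21897}\right) + \left(140 + 10 \cdot 627^{2}\right)\right) = 261398 \left(\left(\left(-191663\right) \left(- \frac{1}{496}\right) - \frac{149206}{21897}\right) + \left(140 + 10 \cdot 393129\right)\right) = 261398 \left(\left(\frac{191663}{496} - \frac{149206}{21897}\right) + \left(140 + 3931290\right)\right) = 261398 \left(\frac{4122838535}{10860912} + 3931430\right) = 261398 \cdot \frac{42703038102695}{10860912} = \frac{5581244376984133805}{5430456}$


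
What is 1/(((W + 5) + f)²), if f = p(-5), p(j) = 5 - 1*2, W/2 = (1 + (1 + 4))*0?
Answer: 1/64 ≈ 0.015625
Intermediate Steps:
W = 0 (W = 2*((1 + (1 + 4))*0) = 2*((1 + 5)*0) = 2*(6*0) = 2*0 = 0)
p(j) = 3 (p(j) = 5 - 2 = 3)
f = 3
1/(((W + 5) + f)²) = 1/(((0 + 5) + 3)²) = 1/((5 + 3)²) = 1/(8²) = 1/64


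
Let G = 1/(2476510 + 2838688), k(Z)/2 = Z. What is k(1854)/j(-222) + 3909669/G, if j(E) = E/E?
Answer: 20780664853170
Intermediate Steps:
k(Z) = 2*Z
j(E) = 1
G = 1/5315198 ≈ 1.8814e-7
k(1854)/j(-222) + 3909669/G = (2*1854)/1 + 3909669/(1/5315198) = 3708*1 + 3909669*5315198 = 3708 + 20780664849462 = 20780664853170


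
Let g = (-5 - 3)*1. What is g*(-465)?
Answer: 3720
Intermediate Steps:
g = -8 (g = -8*1 = -8)
g*(-465) = -8*(-465) = 3720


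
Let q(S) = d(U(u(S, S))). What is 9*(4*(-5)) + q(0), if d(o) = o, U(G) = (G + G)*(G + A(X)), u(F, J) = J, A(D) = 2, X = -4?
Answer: -180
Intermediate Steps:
U(G) = 2*G*(2 + G) (U(G) = (G + G)*(G + 2) = (2*G)*(2 + G) = 2*G*(2 + G))
q(S) = 2*S*(2 + S)
9*(4*(-5)) + q(0) = 9*(4*(-5)) + 2*0*(2 + 0) = 9*(-20) + 2*0*2 = -180 + 0 = -180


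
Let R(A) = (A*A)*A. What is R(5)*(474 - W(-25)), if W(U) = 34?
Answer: 55000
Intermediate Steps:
R(A) = A³ (R(A) = A²*A = A³)
R(5)*(474 - W(-25)) = 5³*(474 - 1*34) = 125*(474 - 34) = 125*440 = 55000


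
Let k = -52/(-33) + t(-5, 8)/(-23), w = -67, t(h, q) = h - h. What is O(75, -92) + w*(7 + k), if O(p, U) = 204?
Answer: -12229/33 ≈ -370.58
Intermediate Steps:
t(h, q) = 0
k = 52/33 (k = -52/(-33) + 0/(-23) = -52*(-1/33) + 0*(-1/23) = 52/33 + 0 = 52/33 ≈ 1.5758)
O(75, -92) + w*(7 + k) = 204 - 67*(7 + 52/33) = 204 - 67*283/33 = 204 - 18961/33 = -12229/33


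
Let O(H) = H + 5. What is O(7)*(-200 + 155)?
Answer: -540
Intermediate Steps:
O(H) = 5 + H
O(7)*(-200 + 155) = (5 + 7)*(-200 + 155) = 12*(-45) = -540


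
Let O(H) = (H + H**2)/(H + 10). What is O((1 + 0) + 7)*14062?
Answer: 56248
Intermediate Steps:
O(H) = (H + H**2)/(10 + H)
O((1 + 0) + 7)*14062 = (((1 + 0) + 7)*(1 + ((1 + 0) + 7))/(10 + ((1 + 0) + 7)))*14062 = ((1 + 7)*(1 + (1 + 7))/(10 + (1 + 7)))*14062 = (8*(1 + 8)/(10 + 8))*14062 = (8*9/18)*14062 = (8*(1/18)*9)*14062 = 4*14062 = 56248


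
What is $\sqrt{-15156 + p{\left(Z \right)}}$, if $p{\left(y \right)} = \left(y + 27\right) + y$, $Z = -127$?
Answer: $i \sqrt{15383} \approx 124.03 i$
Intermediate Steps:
$p{\left(y \right)} = 27 + 2 y$ ($p{\left(y \right)} = \left(27 + y\right) + y = 27 + 2 y$)
$\sqrt{-15156 + p{\left(Z \right)}} = \sqrt{-15156 + \left(27 + 2 \left(-127\right)\right)} = \sqrt{-15156 + \left(27 - 254\right)} = \sqrt{-15156 - 227} = \sqrt{-15383} = i \sqrt{15383}$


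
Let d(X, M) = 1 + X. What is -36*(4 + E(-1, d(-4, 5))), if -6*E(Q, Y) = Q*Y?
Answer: -126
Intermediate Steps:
E(Q, Y) = -Q*Y/6
-36*(4 + E(-1, d(-4, 5))) = -36*(4 - 1/6*(-1)*(1 - 4)) = -36*(4 - 1/6*(-1)*(-3)) = -36*(4 - 1/2) = -36*7/2 = -126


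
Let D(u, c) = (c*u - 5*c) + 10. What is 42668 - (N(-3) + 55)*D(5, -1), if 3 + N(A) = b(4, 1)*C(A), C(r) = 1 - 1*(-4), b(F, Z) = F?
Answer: 41948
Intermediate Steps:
D(u, c) = 10 - 5*c + c*u (D(u, c) = (-5*c + c*u) + 10 = 10 - 5*c + c*u)
C(r) = 5 (C(r) = 1 + 4 = 5)
N(A) = 17 (N(A) = -3 + 4*5 = -3 + 20 = 17)
42668 - (N(-3) + 55)*D(5, -1) = 42668 - (17 + 55)*(10 - 5*(-1) - 1*5) = 42668 - 72*(10 + 5 - 5) = 42668 - 72*10 = 42668 - 1*720 = 42668 - 720 = 41948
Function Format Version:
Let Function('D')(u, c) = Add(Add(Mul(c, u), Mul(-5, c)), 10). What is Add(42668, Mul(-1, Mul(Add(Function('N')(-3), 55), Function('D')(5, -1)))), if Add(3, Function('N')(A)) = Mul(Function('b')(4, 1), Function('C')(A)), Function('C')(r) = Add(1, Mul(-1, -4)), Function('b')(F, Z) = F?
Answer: 41948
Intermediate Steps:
Function('D')(u, c) = Add(10, Mul(-5, c), Mul(c, u)) (Function('D')(u, c) = Add(Add(Mul(-5, c), Mul(c, u)), 10) = Add(10, Mul(-5, c), Mul(c, u)))
Function('C')(r) = 5 (Function('C')(r) = Add(1, 4) = 5)
Function('N')(A) = 17 (Function('N')(A) = Add(-3, Mul(4, 5)) = Add(-3, 20) = 17)
Add(42668, Mul(-1, Mul(Add(Function('N')(-3), 55), Function('D')(5, -1)))) = Add(42668, Mul(-1, Mul(Add(17, 55), Add(10, Mul(-5, -1), Mul(-1, 5))))) = Add(42668, Mul(-1, Mul(72, Add(10, 5, -5)))) = Add(42668, Mul(-1, Mul(72, 10))) = Add(42668, Mul(-1, 720)) = Add(42668, -720) = 41948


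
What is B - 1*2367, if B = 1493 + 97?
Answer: -777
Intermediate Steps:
B = 1590
B - 1*2367 = 1590 - 1*2367 = 1590 - 2367 = -777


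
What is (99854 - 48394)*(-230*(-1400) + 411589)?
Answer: 37750489940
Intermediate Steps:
(99854 - 48394)*(-230*(-1400) + 411589) = 51460*(322000 + 411589) = 51460*733589 = 37750489940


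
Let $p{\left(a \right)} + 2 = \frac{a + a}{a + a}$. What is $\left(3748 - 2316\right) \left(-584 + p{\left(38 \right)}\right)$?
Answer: $-837720$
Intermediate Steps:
$p{\left(a \right)} = -1$ ($p{\left(a \right)} = -2 + \frac{a + a}{a + a} = -2 + \frac{2 a}{2 a} = -2 + 2 a \frac{1}{2 a} = -2 + 1 = -1$)
$\left(3748 - 2316\right) \left(-584 + p{\left(38 \right)}\right) = \left(3748 - 2316\right) \left(-584 - 1\right) = 1432 \left(-585\right) = -837720$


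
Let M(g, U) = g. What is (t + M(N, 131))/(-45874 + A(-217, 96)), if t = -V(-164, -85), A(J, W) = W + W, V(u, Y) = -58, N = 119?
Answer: -177/45682 ≈ -0.0038746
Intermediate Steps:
A(J, W) = 2*W
t = 58 (t = -1*(-58) = 58)
(t + M(N, 131))/(-45874 + A(-217, 96)) = (58 + 119)/(-45874 + 2*96) = 177/(-45874 + 192) = 177/(-45682) = 177*(-1/45682) = -177/45682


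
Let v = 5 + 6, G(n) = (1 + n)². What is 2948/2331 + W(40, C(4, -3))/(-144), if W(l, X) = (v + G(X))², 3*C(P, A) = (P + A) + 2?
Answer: -11107/37296 ≈ -0.29781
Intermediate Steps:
C(P, A) = ⅔ + A/3 + P/3 (C(P, A) = ((P + A) + 2)/3 = ((A + P) + 2)/3 = (2 + A + P)/3 = ⅔ + A/3 + P/3)
v = 11
W(l, X) = (11 + (1 + X)²)²
2948/2331 + W(40, C(4, -3))/(-144) = 2948/2331 + (11 + (1 + (⅔ + (⅓)*(-3) + (⅓)*4))²)²/(-144) = 2948*(1/2331) + (11 + (1 + (⅔ - 1 + 4/3))²)²*(-1/144) = 2948/2331 + (11 + (1 + 1)²)²*(-1/144) = 2948/2331 + (11 + 2²)²*(-1/144) = 2948/2331 + (11 + 4)²*(-1/144) = 2948/2331 + 15²*(-1/144) = 2948/2331 + 225*(-1/144) = 2948/2331 - 25/16 = -11107/37296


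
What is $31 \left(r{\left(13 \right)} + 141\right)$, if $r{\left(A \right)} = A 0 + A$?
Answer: $4774$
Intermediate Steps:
$r{\left(A \right)} = A$ ($r{\left(A \right)} = 0 + A = A$)
$31 \left(r{\left(13 \right)} + 141\right) = 31 \left(13 + 141\right) = 31 \cdot 154 = 4774$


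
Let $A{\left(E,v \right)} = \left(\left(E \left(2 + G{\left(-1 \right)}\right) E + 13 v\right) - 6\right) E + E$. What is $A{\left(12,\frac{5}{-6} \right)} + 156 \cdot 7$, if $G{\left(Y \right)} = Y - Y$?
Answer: $4358$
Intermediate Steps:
$G{\left(Y \right)} = 0$
$A{\left(E,v \right)} = E + E \left(-6 + 2 E^{2} + 13 v\right)$ ($A{\left(E,v \right)} = \left(\left(E \left(2 + 0\right) E + 13 v\right) - 6\right) E + E = \left(\left(E 2 E + 13 v\right) - 6\right) E + E = \left(\left(2 E E + 13 v\right) - 6\right) E + E = \left(\left(2 E^{2} + 13 v\right) - 6\right) E + E = \left(-6 + 2 E^{2} + 13 v\right) E + E = E \left(-6 + 2 E^{2} + 13 v\right) + E = E + E \left(-6 + 2 E^{2} + 13 v\right)$)
$A{\left(12,\frac{5}{-6} \right)} + 156 \cdot 7 = 12 \left(-5 + 2 \cdot 12^{2} + 13 \frac{5}{-6}\right) + 156 \cdot 7 = 12 \left(-5 + 2 \cdot 144 + 13 \cdot 5 \left(- \frac{1}{6}\right)\right) + 1092 = 12 \left(-5 + 288 + 13 \left(- \frac{5}{6}\right)\right) + 1092 = 12 \left(-5 + 288 - \frac{65}{6}\right) + 1092 = 12 \cdot \frac{1633}{6} + 1092 = 3266 + 1092 = 4358$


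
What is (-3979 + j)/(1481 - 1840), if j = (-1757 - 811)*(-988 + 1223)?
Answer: 607459/359 ≈ 1692.1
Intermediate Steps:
j = -603480 (j = -2568*235 = -603480)
(-3979 + j)/(1481 - 1840) = (-3979 - 603480)/(1481 - 1840) = -607459/(-359) = -607459*(-1/359) = 607459/359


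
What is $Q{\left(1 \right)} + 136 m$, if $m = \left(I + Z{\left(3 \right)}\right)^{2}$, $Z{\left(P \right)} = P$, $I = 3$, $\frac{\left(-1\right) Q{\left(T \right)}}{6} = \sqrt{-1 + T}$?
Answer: $4896$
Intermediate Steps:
$Q{\left(T \right)} = - 6 \sqrt{-1 + T}$
$m = 36$ ($m = \left(3 + 3\right)^{2} = 6^{2} = 36$)
$Q{\left(1 \right)} + 136 m = - 6 \sqrt{-1 + 1} + 136 \cdot 36 = - 6 \sqrt{0} + 4896 = \left(-6\right) 0 + 4896 = 0 + 4896 = 4896$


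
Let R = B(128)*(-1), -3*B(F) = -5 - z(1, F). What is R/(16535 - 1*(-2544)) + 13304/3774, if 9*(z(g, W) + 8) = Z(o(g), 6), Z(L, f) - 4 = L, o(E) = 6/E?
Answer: 1142232265/324018657 ≈ 3.5252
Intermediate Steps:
Z(L, f) = 4 + L
z(g, W) = -68/9 + 2/(3*g) (z(g, W) = -8 + (4 + 6/g)/9 = -8 + (4/9 + 2/(3*g)) = -68/9 + 2/(3*g))
B(F) = -17/27 (B(F) = -(-5 - 2*(3 - 34*1)/(9*1))/3 = -(-5 - 2*(3 - 34)/9)/3 = -(-5 - 2*(-31)/9)/3 = -(-5 - 1*(-62/9))/3 = -(-5 + 62/9)/3 = -⅓*17/9 = -17/27)
R = 17/27 (R = -17/27*(-1) = 17/27 ≈ 0.62963)
R/(16535 - 1*(-2544)) + 13304/3774 = 17/(27*(16535 - 1*(-2544))) + 13304/3774 = 17/(27*(16535 + 2544)) + 13304*(1/3774) = (17/27)/19079 + 6652/1887 = (17/27)*(1/19079) + 6652/1887 = 17/515133 + 6652/1887 = 1142232265/324018657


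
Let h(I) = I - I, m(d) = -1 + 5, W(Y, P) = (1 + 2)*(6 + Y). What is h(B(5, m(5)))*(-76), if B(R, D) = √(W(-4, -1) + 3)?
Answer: 0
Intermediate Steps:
W(Y, P) = 18 + 3*Y (W(Y, P) = 3*(6 + Y) = 18 + 3*Y)
m(d) = 4
B(R, D) = 3 (B(R, D) = √((18 + 3*(-4)) + 3) = √((18 - 12) + 3) = √(6 + 3) = √9 = 3)
h(I) = 0
h(B(5, m(5)))*(-76) = 0*(-76) = 0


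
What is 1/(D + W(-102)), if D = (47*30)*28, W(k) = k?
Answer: 1/39378 ≈ 2.5395e-5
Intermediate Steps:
D = 39480 (D = 1410*28 = 39480)
1/(D + W(-102)) = 1/(39480 - 102) = 1/39378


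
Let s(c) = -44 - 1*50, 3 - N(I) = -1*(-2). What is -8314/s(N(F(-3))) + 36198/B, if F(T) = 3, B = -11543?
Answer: 46282945/542521 ≈ 85.311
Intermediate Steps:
N(I) = 1 (N(I) = 3 - (-1)*(-2) = 3 - 1*2 = 3 - 2 = 1)
s(c) = -94 (s(c) = -44 - 50 = -94)
-8314/s(N(F(-3))) + 36198/B = -8314/(-94) + 36198/(-11543) = -8314*(-1/94) + 36198*(-1/11543) = 4157/47 - 36198/11543 = 46282945/542521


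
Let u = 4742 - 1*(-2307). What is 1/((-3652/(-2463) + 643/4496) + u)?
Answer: 11073648/78076147853 ≈ 0.00014183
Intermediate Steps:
u = 7049 (u = 4742 + 2307 = 7049)
1/((-3652/(-2463) + 643/4496) + u) = 1/((-3652/(-2463) + 643/4496) + 7049) = 1/((-3652*(-1/2463) + 643*(1/4496)) + 7049) = 1/((3652/2463 + 643/4496) + 7049) = 1/(18003101/11073648 + 7049) = 1/(78076147853/11073648) = 11073648/78076147853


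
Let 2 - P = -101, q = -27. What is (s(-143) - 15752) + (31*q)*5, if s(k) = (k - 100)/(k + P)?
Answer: -797237/40 ≈ -19931.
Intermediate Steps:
P = 103 (P = 2 - 1*(-101) = 2 + 101 = 103)
s(k) = (-100 + k)/(103 + k) (s(k) = (k - 100)/(k + 103) = (-100 + k)/(103 + k))
(s(-143) - 15752) + (31*q)*5 = ((-100 - 143)/(103 - 143) - 15752) + (31*(-27))*5 = (-243/(-40) - 15752) - 837*5 = (-1/40*(-243) - 15752) - 4185 = (243/40 - 15752) - 4185 = -629837/40 - 4185 = -797237/40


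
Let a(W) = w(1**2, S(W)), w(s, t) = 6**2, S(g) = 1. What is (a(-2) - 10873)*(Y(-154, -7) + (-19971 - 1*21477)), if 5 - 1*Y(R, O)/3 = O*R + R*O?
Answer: 519103137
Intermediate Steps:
Y(R, O) = 15 - 6*O*R (Y(R, O) = 15 - 3*(O*R + R*O) = 15 - 3*(O*R + O*R) = 15 - 6*O*R)
w(s, t) = 36
a(W) = 36
(a(-2) - 10873)*(Y(-154, -7) + (-19971 - 1*21477)) = (36 - 10873)*((15 - 6*(-7)*(-154)) + (-19971 - 1*21477)) = -10837*((15 - 6468) + (-19971 - 21477)) = -10837*(-6453 - 41448) = -10837*(-47901) = 519103137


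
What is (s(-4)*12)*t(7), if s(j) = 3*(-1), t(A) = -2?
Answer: 72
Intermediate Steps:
s(j) = -3
(s(-4)*12)*t(7) = -3*12*(-2) = -36*(-2) = 72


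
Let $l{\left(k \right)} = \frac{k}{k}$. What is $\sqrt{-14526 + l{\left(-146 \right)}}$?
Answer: $5 i \sqrt{581} \approx 120.52 i$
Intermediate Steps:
$l{\left(k \right)} = 1$
$\sqrt{-14526 + l{\left(-146 \right)}} = \sqrt{-14526 + 1} = \sqrt{-14525} = 5 i \sqrt{581}$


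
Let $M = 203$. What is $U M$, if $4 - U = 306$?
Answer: $-61306$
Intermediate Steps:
$U = -302$ ($U = 4 - 306 = -302$)
$U M = \left(-302\right) 203 = -61306$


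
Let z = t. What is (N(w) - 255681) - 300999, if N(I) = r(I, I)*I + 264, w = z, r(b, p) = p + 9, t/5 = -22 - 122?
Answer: -44496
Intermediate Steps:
t = -720 (t = 5*(-22 - 122) = 5*(-144) = -720)
z = -720
r(b, p) = 9 + p
w = -720
N(I) = 264 + I*(9 + I) (N(I) = (9 + I)*I + 264 = I*(9 + I) + 264 = 264 + I*(9 + I))
(N(w) - 255681) - 300999 = ((264 - 720*(9 - 720)) - 255681) - 300999 = ((264 - 720*(-711)) - 255681) - 300999 = ((264 + 511920) - 255681) - 300999 = (512184 - 255681) - 300999 = 256503 - 300999 = -44496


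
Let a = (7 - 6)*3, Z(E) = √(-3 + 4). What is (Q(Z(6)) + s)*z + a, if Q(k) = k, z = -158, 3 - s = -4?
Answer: -1261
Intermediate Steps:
s = 7 (s = 3 - 1*(-4) = 3 + 4 = 7)
Z(E) = 1 (Z(E) = √1 = 1)
a = 3 (a = 1*3 = 3)
(Q(Z(6)) + s)*z + a = (1 + 7)*(-158) + 3 = 8*(-158) + 3 = -1264 + 3 = -1261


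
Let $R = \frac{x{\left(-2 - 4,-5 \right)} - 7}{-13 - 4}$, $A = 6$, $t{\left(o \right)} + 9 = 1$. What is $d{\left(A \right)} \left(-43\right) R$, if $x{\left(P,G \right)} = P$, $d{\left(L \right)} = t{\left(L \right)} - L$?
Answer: $\frac{7826}{17} \approx 460.35$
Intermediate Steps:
$t{\left(o \right)} = -8$ ($t{\left(o \right)} = -9 + 1 = -8$)
$d{\left(L \right)} = -8 - L$
$R = \frac{13}{17}$ ($R = \frac{\left(-2 - 4\right) - 7}{-13 - 4} = \frac{-6 - 7}{-17} = \left(-13\right) \left(- \frac{1}{17}\right) = \frac{13}{17} \approx 0.76471$)
$d{\left(A \right)} \left(-43\right) R = \left(-8 - 6\right) \left(-43\right) \frac{13}{17} = \left(-14\right) \left(-43\right) \frac{13}{17} = 602 \cdot \frac{13}{17} = \frac{7826}{17}$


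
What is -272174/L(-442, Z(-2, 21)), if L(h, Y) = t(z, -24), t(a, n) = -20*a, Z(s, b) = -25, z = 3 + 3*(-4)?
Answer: -136087/90 ≈ -1512.1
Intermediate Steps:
z = -9 (z = 3 - 12 = -9)
L(h, Y) = 180 (L(h, Y) = -20*(-9) = 180)
-272174/L(-442, Z(-2, 21)) = -272174/180 = -272174*1/180 = -136087/90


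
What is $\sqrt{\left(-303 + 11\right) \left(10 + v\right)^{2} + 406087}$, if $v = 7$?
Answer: $\sqrt{321699} \approx 567.19$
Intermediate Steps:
$\sqrt{\left(-303 + 11\right) \left(10 + v\right)^{2} + 406087} = \sqrt{\left(-303 + 11\right) \left(10 + 7\right)^{2} + 406087} = \sqrt{- 292 \cdot 17^{2} + 406087} = \sqrt{\left(-292\right) 289 + 406087} = \sqrt{-84388 + 406087} = \sqrt{321699}$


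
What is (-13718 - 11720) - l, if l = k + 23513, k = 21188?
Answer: -70139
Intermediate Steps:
l = 44701 (l = 21188 + 23513 = 44701)
(-13718 - 11720) - l = (-13718 - 11720) - 1*44701 = -25438 - 44701 = -70139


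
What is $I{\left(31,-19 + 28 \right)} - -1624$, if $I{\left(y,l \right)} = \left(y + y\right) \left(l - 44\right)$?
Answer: $-546$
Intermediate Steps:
$I{\left(y,l \right)} = 2 y \left(-44 + l\right)$
$I{\left(31,-19 + 28 \right)} - -1624 = 2 \cdot 31 \left(-44 + \left(-19 + 28\right)\right) - -1624 = 2 \cdot 31 \left(-44 + 9\right) + 1624 = 2 \cdot 31 \left(-35\right) + 1624 = -2170 + 1624 = -546$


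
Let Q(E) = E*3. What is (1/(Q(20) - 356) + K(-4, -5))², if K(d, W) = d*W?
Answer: 35034561/87616 ≈ 399.86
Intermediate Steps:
Q(E) = 3*E
K(d, W) = W*d
(1/(Q(20) - 356) + K(-4, -5))² = (1/(3*20 - 356) - 5*(-4))² = (1/(60 - 356) + 20)² = (1/(-296) + 20)² = (-1/296 + 20)² = (5919/296)² = 35034561/87616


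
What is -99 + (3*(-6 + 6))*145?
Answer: -99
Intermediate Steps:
-99 + (3*(-6 + 6))*145 = -99 + (3*0)*145 = -99 + 0*145 = -99 + 0 = -99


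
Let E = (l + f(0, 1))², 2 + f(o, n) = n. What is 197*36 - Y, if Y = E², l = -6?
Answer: 4691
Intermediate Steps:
f(o, n) = -2 + n
E = 49 (E = (-6 + (-2 + 1))² = (-6 - 1)² = (-7)² = 49)
Y = 2401 (Y = 49² = 2401)
197*36 - Y = 197*36 - 1*2401 = 7092 - 2401 = 4691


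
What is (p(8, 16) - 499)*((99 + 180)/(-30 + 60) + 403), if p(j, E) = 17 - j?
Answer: -202027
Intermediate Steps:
(p(8, 16) - 499)*((99 + 180)/(-30 + 60) + 403) = ((17 - 1*8) - 499)*((99 + 180)/(-30 + 60) + 403) = ((17 - 8) - 499)*(279/30 + 403) = (9 - 499)*(279*(1/30) + 403) = -490*(93/10 + 403) = -490*4123/10 = -202027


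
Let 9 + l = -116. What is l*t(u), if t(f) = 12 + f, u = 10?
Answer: -2750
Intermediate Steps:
l = -125 (l = -9 - 116 = -125)
l*t(u) = -125*(12 + 10) = -125*22 = -2750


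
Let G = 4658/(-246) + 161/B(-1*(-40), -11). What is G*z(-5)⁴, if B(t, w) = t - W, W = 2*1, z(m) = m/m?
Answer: -68699/4674 ≈ -14.698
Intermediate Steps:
z(m) = 1
W = 2
B(t, w) = -2 + t (B(t, w) = t - 1*2 = t - 2 = -2 + t)
G = -68699/4674 (G = 4658/(-246) + 161/(-2 - 1*(-40)) = 4658*(-1/246) + 161/(-2 + 40) = -2329/123 + 161/38 = -68699/4674 ≈ -14.698)
G*z(-5)⁴ = -68699/4674*1⁴ = -68699/4674*1 = -68699/4674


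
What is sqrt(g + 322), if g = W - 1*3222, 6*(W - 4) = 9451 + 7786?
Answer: I*sqrt(834)/6 ≈ 4.8132*I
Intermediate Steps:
W = 17261/6 (W = 4 + (9451 + 7786)/6 = 4 + (1/6)*17237 = 4 + 17237/6 = 17261/6 ≈ 2876.8)
g = -2071/6 (g = 17261/6 - 1*3222 = 17261/6 - 3222 = -2071/6 ≈ -345.17)
sqrt(g + 322) = sqrt(-2071/6 + 322) = sqrt(-139/6) = I*sqrt(834)/6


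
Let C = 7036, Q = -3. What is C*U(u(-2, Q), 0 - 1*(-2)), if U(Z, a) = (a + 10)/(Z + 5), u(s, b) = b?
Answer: 42216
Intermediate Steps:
U(Z, a) = (10 + a)/(5 + Z)
C*U(u(-2, Q), 0 - 1*(-2)) = 7036*((10 + (0 - 1*(-2)))/(5 - 3)) = 7036*((10 + (0 + 2))/2) = 7036*((10 + 2)/2) = 7036*((½)*12) = 7036*6 = 42216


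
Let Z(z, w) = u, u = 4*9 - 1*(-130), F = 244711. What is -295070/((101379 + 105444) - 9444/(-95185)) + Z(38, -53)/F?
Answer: -6869743423170416/4817492505268989 ≈ -1.4260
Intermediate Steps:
u = 166 (u = 36 + 130 = 166)
Z(z, w) = 166
-295070/((101379 + 105444) - 9444/(-95185)) + Z(38, -53)/F = -295070/((101379 + 105444) - 9444/(-95185)) + 166/244711 = -295070/(206823 - 9444*(-1/95185)) + 166*(1/244711) = -295070/(206823 + 9444/95185) + 166/244711 = -295070/19686456699/95185 + 166/244711 = -295070*95185/19686456699 + 166/244711 = -28086237950/19686456699 + 166/244711 = -6869743423170416/4817492505268989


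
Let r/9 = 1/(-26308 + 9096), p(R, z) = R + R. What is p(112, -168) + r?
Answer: 3855479/17212 ≈ 224.00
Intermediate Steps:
p(R, z) = 2*R
r = -9/17212 (r = 9/(-26308 + 9096) = 9/(-17212) = 9*(-1/17212) = -9/17212 ≈ -0.00052289)
p(112, -168) + r = 2*112 - 9/17212 = 224 - 9/17212 = 3855479/17212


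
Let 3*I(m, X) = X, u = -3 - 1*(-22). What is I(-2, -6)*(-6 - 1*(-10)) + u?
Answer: 11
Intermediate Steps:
u = 19 (u = -3 + 22 = 19)
I(m, X) = X/3
I(-2, -6)*(-6 - 1*(-10)) + u = ((⅓)*(-6))*(-6 - 1*(-10)) + 19 = -2*(-6 + 10) + 19 = -2*4 + 19 = -8 + 19 = 11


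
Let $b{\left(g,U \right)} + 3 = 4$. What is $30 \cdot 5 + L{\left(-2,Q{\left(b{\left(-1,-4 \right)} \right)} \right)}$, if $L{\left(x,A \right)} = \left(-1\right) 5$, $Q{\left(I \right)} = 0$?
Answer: $145$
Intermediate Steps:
$b{\left(g,U \right)} = 1$ ($b{\left(g,U \right)} = -3 + 4 = 1$)
$L{\left(x,A \right)} = -5$
$30 \cdot 5 + L{\left(-2,Q{\left(b{\left(-1,-4 \right)} \right)} \right)} = 30 \cdot 5 - 5 = 150 - 5 = 145$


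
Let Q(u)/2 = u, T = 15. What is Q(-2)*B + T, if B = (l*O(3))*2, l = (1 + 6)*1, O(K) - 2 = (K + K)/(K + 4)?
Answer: -145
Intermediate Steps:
Q(u) = 2*u
O(K) = 2 + 2*K/(4 + K) (O(K) = 2 + (K + K)/(K + 4) = 2 + (2*K)/(4 + K) = 2 + 2*K/(4 + K))
l = 7 (l = 7*1 = 7)
B = 40 (B = (7*(4*(2 + 3)/(4 + 3)))*2 = (7*(4*5/7))*2 = (7*(4*(1/7)*5))*2 = (7*(20/7))*2 = 20*2 = 40)
Q(-2)*B + T = (2*(-2))*40 + 15 = -4*40 + 15 = -160 + 15 = -145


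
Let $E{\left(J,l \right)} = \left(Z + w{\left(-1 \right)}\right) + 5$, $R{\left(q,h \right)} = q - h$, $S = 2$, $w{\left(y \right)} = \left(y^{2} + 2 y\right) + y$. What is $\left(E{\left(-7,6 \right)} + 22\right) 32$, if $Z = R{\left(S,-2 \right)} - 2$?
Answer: $864$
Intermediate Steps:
$w{\left(y \right)} = y^{2} + 3 y$
$Z = 2$ ($Z = \left(2 - -2\right) - 2 = \left(2 + 2\right) - 2 = 4 - 2 = 2$)
$E{\left(J,l \right)} = 5$ ($E{\left(J,l \right)} = \left(2 - \left(3 - 1\right)\right) + 5 = \left(2 - 2\right) + 5 = 0 + 5 = 5$)
$\left(E{\left(-7,6 \right)} + 22\right) 32 = \left(5 + 22\right) 32 = 27 \cdot 32 = 864$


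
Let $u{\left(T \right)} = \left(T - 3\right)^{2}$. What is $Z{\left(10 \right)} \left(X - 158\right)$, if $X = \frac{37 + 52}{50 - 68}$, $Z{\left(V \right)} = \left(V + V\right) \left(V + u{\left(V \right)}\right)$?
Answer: $- \frac{1730470}{9} \approx -1.9227 \cdot 10^{5}$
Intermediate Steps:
$u{\left(T \right)} = \left(-3 + T\right)^{2}$
$Z{\left(V \right)} = 2 V \left(V + \left(-3 + V\right)^{2}\right)$ ($Z{\left(V \right)} = \left(V + V\right) \left(V + \left(-3 + V\right)^{2}\right) = 2 V \left(V + \left(-3 + V\right)^{2}\right)$)
$X = - \frac{89}{18}$ ($X = \frac{89}{-18} = 89 \left(- \frac{1}{18}\right) = - \frac{89}{18} \approx -4.9444$)
$Z{\left(10 \right)} \left(X - 158\right) = 2 \cdot 10 \left(10 + \left(-3 + 10\right)^{2}\right) \left(- \frac{89}{18} - 158\right) = 2 \cdot 10 \left(10 + 7^{2}\right) \left(- \frac{2933}{18}\right) = 2 \cdot 10 \left(10 + 49\right) \left(- \frac{2933}{18}\right) = 2 \cdot 10 \cdot 59 \left(- \frac{2933}{18}\right) = 1180 \left(- \frac{2933}{18}\right) = - \frac{1730470}{9}$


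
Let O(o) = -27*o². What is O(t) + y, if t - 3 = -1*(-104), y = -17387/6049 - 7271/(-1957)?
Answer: -3659355041919/11837893 ≈ -3.0912e+5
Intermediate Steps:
y = 9955920/11837893 (y = -17387*1/6049 - 7271*(-1/1957) = -17387/6049 + 7271/1957 = 9955920/11837893 ≈ 0.84102)
t = 107 (t = 3 - 1*(-104) = 3 + 104 = 107)
O(t) + y = -27*107² + 9955920/11837893 = -27*11449 + 9955920/11837893 = -309123 + 9955920/11837893 = -3659355041919/11837893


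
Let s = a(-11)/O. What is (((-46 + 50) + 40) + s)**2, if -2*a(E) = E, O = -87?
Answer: 58446025/30276 ≈ 1930.4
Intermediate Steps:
a(E) = -E/2
s = -11/174 (s = -1/2*(-11)/(-87) = (11/2)*(-1/87) = -11/174 ≈ -0.063218)
(((-46 + 50) + 40) + s)**2 = (((-46 + 50) + 40) - 11/174)**2 = ((4 + 40) - 11/174)**2 = (44 - 11/174)**2 = (7645/174)**2 = 58446025/30276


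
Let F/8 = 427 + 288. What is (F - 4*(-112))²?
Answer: 38044224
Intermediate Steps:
F = 5720 (F = 8*(427 + 288) = 8*715 = 5720)
(F - 4*(-112))² = (5720 - 4*(-112))² = (5720 + 448)² = 6168² = 38044224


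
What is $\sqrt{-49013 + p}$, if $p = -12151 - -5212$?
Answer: $4 i \sqrt{3497} \approx 236.54 i$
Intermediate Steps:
$p = -6939$ ($p = -12151 + 5212 = -6939$)
$\sqrt{-49013 + p} = \sqrt{-49013 - 6939} = \sqrt{-55952} = 4 i \sqrt{3497}$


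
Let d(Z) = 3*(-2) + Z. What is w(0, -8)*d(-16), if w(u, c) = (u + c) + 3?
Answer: 110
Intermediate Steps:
w(u, c) = 3 + c + u (w(u, c) = (c + u) + 3 = 3 + c + u)
d(Z) = -6 + Z
w(0, -8)*d(-16) = (3 - 8 + 0)*(-6 - 16) = -5*(-22) = 110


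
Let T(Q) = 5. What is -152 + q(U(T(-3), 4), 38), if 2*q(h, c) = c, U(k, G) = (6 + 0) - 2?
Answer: -133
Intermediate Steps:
U(k, G) = 4 (U(k, G) = 6 - 2 = 4)
q(h, c) = c/2
-152 + q(U(T(-3), 4), 38) = -152 + (½)*38 = -152 + 19 = -133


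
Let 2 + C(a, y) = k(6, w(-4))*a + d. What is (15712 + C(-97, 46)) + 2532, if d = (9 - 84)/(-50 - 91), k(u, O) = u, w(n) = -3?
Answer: 830045/47 ≈ 17661.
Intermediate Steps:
d = 25/47 (d = -75/(-141) = -75*(-1/141) = 25/47 ≈ 0.53191)
C(a, y) = -69/47 + 6*a (C(a, y) = -2 + (6*a + 25/47) = -2 + (25/47 + 6*a) = -69/47 + 6*a)
(15712 + C(-97, 46)) + 2532 = (15712 + (-69/47 + 6*(-97))) + 2532 = (15712 + (-69/47 - 582)) + 2532 = (15712 - 27423/47) + 2532 = 711041/47 + 2532 = 830045/47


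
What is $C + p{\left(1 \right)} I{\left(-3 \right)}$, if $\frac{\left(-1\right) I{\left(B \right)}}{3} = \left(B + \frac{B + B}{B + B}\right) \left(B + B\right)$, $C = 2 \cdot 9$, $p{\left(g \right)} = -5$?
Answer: $198$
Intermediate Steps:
$C = 18$
$I{\left(B \right)} = - 6 B \left(1 + B\right)$ ($I{\left(B \right)} = - 3 \left(B + \frac{B + B}{B + B}\right) \left(B + B\right) = - 3 \left(B + \frac{2 B}{2 B}\right) 2 B = - 3 \left(B + 2 B \frac{1}{2 B}\right) 2 B = - 3 \left(B + 1\right) 2 B = - 3 \left(1 + B\right) 2 B = - 3 \cdot 2 B \left(1 + B\right) = - 6 B \left(1 + B\right)$)
$C + p{\left(1 \right)} I{\left(-3 \right)} = 18 - 5 \left(\left(-6\right) \left(-3\right) \left(1 - 3\right)\right) = 18 - 5 \left(\left(-6\right) \left(-3\right) \left(-2\right)\right) = 18 - -180 = 18 + 180 = 198$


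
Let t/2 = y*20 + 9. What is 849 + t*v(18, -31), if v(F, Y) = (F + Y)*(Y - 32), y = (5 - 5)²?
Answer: 15591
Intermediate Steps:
y = 0 (y = 0² = 0)
t = 18 (t = 2*(0*20 + 9) = 2*(0 + 9) = 2*9 = 18)
v(F, Y) = (-32 + Y)*(F + Y) (v(F, Y) = (F + Y)*(-32 + Y) = (-32 + Y)*(F + Y))
849 + t*v(18, -31) = 849 + 18*((-31)² - 32*18 - 32*(-31) + 18*(-31)) = 849 + 18*(961 - 576 + 992 - 558) = 849 + 18*819 = 849 + 14742 = 15591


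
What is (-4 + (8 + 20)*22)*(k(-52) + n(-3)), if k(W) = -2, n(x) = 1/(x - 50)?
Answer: -65484/53 ≈ -1235.5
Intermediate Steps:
n(x) = 1/(-50 + x)
(-4 + (8 + 20)*22)*(k(-52) + n(-3)) = (-4 + (8 + 20)*22)*(-2 + 1/(-50 - 3)) = (-4 + 28*22)*(-2 + 1/(-53)) = (-4 + 616)*(-2 - 1/53) = 612*(-107/53) = -65484/53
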